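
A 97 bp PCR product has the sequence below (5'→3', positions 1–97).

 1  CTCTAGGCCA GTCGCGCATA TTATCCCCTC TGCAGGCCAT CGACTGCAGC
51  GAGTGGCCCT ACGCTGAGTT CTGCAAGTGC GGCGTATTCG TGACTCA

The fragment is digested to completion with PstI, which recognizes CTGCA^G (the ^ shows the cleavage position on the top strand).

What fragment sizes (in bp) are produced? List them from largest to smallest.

49, 34, 14 bp

PstI sites (CTGCAG) start at positions 30, 44.
PstI cuts after base 5 of each site (before the last base), so after positions 34, 48.
Linear molecule, 2 cuts → 3 fragments:
  1–34 → 34 bp
  35–48 → 14 bp
  49–97 → 49 bp
Sorted largest to smallest: 49, 34, 14 bp.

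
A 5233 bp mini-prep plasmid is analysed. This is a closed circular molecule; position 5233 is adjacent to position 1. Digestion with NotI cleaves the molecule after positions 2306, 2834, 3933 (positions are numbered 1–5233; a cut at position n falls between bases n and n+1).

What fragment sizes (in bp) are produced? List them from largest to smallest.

3606, 1099, 528 bp

Circular molecule, 3 cuts → 3 fragments:
  2834 − 2306 = 528 bp
  3933 − 2834 = 1099 bp
  wrap: 5233 − 3933 + 2306 = 3606 bp
Sorted largest to smallest: 3606, 1099, 528 bp.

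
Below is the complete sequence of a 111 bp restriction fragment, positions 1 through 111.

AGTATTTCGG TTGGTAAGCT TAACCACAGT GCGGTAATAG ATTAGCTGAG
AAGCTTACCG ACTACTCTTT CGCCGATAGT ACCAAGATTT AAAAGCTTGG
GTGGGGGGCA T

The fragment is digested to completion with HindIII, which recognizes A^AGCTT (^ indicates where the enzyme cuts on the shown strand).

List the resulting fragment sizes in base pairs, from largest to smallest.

HindIII sites (AAGCTT) start at positions 16, 51, 93.
HindIII cuts after the first base of each site, so after positions 16, 51, 93.
Linear molecule, 3 cuts → 4 fragments:
  1–16 → 16 bp
  17–51 → 35 bp
  52–93 → 42 bp
  94–111 → 18 bp
Sorted largest to smallest: 42, 35, 18, 16 bp.

42, 35, 18, 16 bp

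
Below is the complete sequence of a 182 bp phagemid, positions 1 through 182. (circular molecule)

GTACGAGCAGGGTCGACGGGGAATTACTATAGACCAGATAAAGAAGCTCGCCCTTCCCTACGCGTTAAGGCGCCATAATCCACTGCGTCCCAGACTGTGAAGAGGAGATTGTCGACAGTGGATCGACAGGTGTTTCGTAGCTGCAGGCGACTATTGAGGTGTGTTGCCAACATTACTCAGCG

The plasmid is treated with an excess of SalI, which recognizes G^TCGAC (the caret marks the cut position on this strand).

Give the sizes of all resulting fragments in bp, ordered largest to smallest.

SalI sites (GTCGAC) start at positions 12, 111.
SalI cuts after the first base of each site, so after positions 12, 111.
Circular molecule, 2 cuts → 2 fragments:
  13–111 → 99 bp
  112–182 then 1–12 → 71 + 12 = 83 bp
Sorted largest to smallest: 99, 83 bp.

99, 83 bp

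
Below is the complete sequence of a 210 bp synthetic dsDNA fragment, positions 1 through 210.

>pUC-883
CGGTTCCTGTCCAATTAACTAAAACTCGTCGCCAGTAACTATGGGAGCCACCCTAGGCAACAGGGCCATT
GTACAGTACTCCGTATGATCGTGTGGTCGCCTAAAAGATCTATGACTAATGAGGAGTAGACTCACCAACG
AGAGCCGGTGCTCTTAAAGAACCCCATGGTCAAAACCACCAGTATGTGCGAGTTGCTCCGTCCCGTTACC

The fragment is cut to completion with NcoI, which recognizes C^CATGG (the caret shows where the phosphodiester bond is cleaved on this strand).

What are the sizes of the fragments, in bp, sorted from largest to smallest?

The NcoI site (CCATGG) starts at position 164.
NcoI cuts after the first base of each site, so after position 164.
Linear molecule, 1 cut → 2 fragments:
  1–164 → 164 bp
  165–210 → 46 bp
Sorted largest to smallest: 164, 46 bp.

164, 46 bp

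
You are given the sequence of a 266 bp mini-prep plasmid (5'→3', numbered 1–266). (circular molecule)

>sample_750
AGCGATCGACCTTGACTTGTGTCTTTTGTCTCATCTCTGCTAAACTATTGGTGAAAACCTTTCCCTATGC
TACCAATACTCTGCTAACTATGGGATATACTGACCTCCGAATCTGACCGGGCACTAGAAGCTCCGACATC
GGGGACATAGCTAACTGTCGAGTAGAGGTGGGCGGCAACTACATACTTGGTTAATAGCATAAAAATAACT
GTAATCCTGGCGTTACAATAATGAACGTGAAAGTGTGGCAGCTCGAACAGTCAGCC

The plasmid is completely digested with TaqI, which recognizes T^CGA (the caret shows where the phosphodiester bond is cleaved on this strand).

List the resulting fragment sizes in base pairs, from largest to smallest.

TaqI sites (TCGA) start at positions 6, 158, 253.
TaqI cuts after the first base of each site, so after positions 6, 158, 253.
Circular molecule, 3 cuts → 3 fragments:
  7–158 → 152 bp
  159–253 → 95 bp
  254–266 then 1–6 → 13 + 6 = 19 bp
Sorted largest to smallest: 152, 95, 19 bp.

152, 95, 19 bp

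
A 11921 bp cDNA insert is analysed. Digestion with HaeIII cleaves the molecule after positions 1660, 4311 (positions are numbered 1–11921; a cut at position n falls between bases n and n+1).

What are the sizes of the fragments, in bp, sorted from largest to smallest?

Linear molecule, 2 cuts → 3 fragments:
  1660 − 0 = 1660 bp
  4311 − 1660 = 2651 bp
  11921 − 4311 = 7610 bp
Sorted largest to smallest: 7610, 2651, 1660 bp.

7610, 2651, 1660 bp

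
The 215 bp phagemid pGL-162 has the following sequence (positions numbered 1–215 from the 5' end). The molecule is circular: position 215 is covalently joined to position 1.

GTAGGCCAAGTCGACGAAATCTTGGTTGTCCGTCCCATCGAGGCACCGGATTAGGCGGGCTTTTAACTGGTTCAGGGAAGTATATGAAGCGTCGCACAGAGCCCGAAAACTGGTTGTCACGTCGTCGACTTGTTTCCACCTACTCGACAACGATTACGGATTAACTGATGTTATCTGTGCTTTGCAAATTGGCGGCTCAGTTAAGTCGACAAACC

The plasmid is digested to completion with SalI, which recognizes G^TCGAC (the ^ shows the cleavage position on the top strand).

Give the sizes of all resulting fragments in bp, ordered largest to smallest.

114, 81, 20 bp

SalI sites (GTCGAC) start at positions 10, 124, 205.
SalI cuts after the first base of each site, so after positions 10, 124, 205.
Circular molecule, 3 cuts → 3 fragments:
  11–124 → 114 bp
  125–205 → 81 bp
  206–215 then 1–10 → 10 + 10 = 20 bp
Sorted largest to smallest: 114, 81, 20 bp.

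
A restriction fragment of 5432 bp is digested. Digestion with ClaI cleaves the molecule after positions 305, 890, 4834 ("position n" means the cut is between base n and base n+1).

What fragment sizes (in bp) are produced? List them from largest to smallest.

Linear molecule, 3 cuts → 4 fragments:
  305 − 0 = 305 bp
  890 − 305 = 585 bp
  4834 − 890 = 3944 bp
  5432 − 4834 = 598 bp
Sorted largest to smallest: 3944, 598, 585, 305 bp.

3944, 598, 585, 305 bp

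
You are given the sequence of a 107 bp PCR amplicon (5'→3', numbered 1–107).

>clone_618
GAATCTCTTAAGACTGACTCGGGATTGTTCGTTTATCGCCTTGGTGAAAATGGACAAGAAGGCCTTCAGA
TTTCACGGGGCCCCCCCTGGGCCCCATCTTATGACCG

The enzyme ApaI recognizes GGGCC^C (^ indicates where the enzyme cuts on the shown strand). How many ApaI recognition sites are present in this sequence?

GGGCCC occurs starting at positions 78, 89.
ApaI cuts at 2 sites.

2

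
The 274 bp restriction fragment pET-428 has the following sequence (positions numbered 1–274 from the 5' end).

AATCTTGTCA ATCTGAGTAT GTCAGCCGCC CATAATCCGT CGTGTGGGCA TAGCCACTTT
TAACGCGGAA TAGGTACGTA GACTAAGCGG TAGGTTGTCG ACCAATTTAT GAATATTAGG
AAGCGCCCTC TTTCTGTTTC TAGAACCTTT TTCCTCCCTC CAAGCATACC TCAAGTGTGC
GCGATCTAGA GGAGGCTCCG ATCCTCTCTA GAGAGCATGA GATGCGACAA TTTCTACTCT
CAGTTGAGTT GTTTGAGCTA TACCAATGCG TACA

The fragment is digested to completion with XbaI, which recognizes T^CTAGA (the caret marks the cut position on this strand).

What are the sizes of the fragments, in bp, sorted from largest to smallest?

XbaI sites (TCTAGA) start at positions 139, 185, 207.
XbaI cuts after the first base of each site, so after positions 139, 185, 207.
Linear molecule, 3 cuts → 4 fragments:
  1–139 → 139 bp
  140–185 → 46 bp
  186–207 → 22 bp
  208–274 → 67 bp
Sorted largest to smallest: 139, 67, 46, 22 bp.

139, 67, 46, 22 bp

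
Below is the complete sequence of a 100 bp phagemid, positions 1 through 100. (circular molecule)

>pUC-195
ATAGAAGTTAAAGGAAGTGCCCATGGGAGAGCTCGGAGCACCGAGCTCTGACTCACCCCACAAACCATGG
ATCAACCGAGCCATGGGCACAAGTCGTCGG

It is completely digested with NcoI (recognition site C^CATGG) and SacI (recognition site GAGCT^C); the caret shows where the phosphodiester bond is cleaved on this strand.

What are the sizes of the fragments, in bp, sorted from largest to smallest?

40, 18, 16, 14, 12 bp

NcoI sites (CCATGG) start at positions 21, 65, 81.
NcoI cuts after the first base of each site, so after positions 21, 65, 81.
SacI sites (GAGCTC) start at positions 29, 43.
SacI cuts after base 5 of each site (before the last base), so after positions 33, 47.
Combined cut positions: 21, 33, 47, 65, 81.
Circular molecule, 5 cuts → 5 fragments:
  22–33 → 12 bp
  34–47 → 14 bp
  48–65 → 18 bp
  66–81 → 16 bp
  82–100 then 1–21 → 19 + 21 = 40 bp
Sorted largest to smallest: 40, 18, 16, 14, 12 bp.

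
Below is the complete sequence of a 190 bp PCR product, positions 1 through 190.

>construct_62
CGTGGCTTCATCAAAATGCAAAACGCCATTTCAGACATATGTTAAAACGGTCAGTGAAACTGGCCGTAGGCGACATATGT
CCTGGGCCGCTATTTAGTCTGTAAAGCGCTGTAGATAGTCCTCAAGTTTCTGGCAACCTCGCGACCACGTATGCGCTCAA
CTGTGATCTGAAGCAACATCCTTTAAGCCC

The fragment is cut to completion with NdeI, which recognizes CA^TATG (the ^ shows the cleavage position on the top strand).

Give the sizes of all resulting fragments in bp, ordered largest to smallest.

115, 38, 37 bp

NdeI sites (CATATG) start at positions 36, 74.
NdeI cuts after base 2 of each site, so after positions 37, 75.
Linear molecule, 2 cuts → 3 fragments:
  1–37 → 37 bp
  38–75 → 38 bp
  76–190 → 115 bp
Sorted largest to smallest: 115, 38, 37 bp.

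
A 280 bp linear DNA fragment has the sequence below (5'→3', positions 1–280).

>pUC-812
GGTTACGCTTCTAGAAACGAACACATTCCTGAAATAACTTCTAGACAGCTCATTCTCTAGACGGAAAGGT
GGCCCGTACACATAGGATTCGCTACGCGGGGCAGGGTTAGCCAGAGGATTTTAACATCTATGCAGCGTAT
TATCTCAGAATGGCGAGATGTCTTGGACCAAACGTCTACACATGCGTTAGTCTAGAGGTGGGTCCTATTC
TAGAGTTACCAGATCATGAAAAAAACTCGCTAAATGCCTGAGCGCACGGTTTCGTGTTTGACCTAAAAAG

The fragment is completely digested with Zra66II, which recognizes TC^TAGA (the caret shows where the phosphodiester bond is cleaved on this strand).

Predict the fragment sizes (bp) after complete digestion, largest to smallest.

Zra66II sites (TCTAGA) start at positions 10, 40, 56, 191, 209.
Zra66II cuts after base 2 of each site, so after positions 11, 41, 57, 192, 210.
Linear molecule, 5 cuts → 6 fragments:
  1–11 → 11 bp
  12–41 → 30 bp
  42–57 → 16 bp
  58–192 → 135 bp
  193–210 → 18 bp
  211–280 → 70 bp
Sorted largest to smallest: 135, 70, 30, 18, 16, 11 bp.

135, 70, 30, 18, 16, 11 bp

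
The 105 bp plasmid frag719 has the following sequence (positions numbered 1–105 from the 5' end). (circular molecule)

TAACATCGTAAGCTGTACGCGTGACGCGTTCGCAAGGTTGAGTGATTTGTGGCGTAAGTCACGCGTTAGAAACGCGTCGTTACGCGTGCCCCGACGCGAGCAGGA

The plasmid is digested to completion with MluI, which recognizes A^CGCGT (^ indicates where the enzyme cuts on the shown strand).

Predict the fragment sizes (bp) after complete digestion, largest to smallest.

40, 37, 11, 10, 7 bp

MluI sites (ACGCGT) start at positions 17, 24, 61, 72, 82.
MluI cuts after the first base of each site, so after positions 17, 24, 61, 72, 82.
Circular molecule, 5 cuts → 5 fragments:
  18–24 → 7 bp
  25–61 → 37 bp
  62–72 → 11 bp
  73–82 → 10 bp
  83–105 then 1–17 → 23 + 17 = 40 bp
Sorted largest to smallest: 40, 37, 11, 10, 7 bp.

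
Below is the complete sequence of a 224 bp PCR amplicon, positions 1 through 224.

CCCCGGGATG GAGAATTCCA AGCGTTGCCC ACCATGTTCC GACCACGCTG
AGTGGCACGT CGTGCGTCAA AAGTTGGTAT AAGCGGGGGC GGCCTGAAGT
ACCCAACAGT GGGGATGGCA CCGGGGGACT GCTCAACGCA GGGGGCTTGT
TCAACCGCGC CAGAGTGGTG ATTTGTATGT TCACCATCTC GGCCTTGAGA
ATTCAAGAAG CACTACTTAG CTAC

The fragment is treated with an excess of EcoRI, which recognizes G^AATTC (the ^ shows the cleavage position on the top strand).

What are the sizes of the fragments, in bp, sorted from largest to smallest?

EcoRI sites (GAATTC) start at positions 13, 199.
EcoRI cuts after the first base of each site, so after positions 13, 199.
Linear molecule, 2 cuts → 3 fragments:
  1–13 → 13 bp
  14–199 → 186 bp
  200–224 → 25 bp
Sorted largest to smallest: 186, 25, 13 bp.

186, 25, 13 bp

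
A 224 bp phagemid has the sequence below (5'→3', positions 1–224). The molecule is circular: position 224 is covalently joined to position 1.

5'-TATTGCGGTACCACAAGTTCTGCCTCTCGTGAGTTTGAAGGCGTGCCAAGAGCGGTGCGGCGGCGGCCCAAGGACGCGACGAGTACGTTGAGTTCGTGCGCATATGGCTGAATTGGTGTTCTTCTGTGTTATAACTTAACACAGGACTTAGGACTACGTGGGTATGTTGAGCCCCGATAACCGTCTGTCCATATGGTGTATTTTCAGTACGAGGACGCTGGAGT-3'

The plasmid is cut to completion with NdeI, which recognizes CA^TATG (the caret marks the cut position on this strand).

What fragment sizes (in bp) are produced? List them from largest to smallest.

135, 89 bp

NdeI sites (CATATG) start at positions 101, 190.
NdeI cuts after base 2 of each site, so after positions 102, 191.
Circular molecule, 2 cuts → 2 fragments:
  103–191 → 89 bp
  192–224 then 1–102 → 33 + 102 = 135 bp
Sorted largest to smallest: 135, 89 bp.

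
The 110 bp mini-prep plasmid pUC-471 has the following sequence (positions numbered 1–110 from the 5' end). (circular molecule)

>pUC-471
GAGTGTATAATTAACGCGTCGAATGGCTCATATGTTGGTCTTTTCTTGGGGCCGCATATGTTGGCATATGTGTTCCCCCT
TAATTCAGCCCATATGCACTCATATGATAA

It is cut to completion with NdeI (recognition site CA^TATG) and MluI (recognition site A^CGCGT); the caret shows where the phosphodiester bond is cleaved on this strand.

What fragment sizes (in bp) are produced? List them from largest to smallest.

26, 26, 22, 16, 10, 10 bp

NdeI sites (CATATG) start at positions 29, 55, 65, 91, 101.
NdeI cuts after base 2 of each site, so after positions 30, 56, 66, 92, 102.
The MluI site (ACGCGT) starts at position 14.
MluI cuts after the first base of each site, so after position 14.
Combined cut positions: 14, 30, 56, 66, 92, 102.
Circular molecule, 6 cuts → 6 fragments:
  15–30 → 16 bp
  31–56 → 26 bp
  57–66 → 10 bp
  67–92 → 26 bp
  93–102 → 10 bp
  103–110 then 1–14 → 8 + 14 = 22 bp
Sorted largest to smallest: 26, 26, 22, 16, 10, 10 bp.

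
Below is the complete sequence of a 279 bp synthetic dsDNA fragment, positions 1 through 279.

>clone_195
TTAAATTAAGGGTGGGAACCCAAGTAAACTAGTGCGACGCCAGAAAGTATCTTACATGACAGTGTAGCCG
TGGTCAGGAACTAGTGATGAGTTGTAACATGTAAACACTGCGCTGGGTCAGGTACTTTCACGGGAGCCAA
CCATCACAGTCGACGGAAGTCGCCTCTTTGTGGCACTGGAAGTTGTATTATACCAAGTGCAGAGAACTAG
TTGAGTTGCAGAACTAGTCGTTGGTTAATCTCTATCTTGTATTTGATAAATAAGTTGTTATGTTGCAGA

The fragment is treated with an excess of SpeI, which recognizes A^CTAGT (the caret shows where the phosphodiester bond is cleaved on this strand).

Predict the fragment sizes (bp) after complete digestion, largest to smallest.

SpeI sites (ACTAGT) start at positions 28, 80, 206, 223.
SpeI cuts after the first base of each site, so after positions 28, 80, 206, 223.
Linear molecule, 4 cuts → 5 fragments:
  1–28 → 28 bp
  29–80 → 52 bp
  81–206 → 126 bp
  207–223 → 17 bp
  224–279 → 56 bp
Sorted largest to smallest: 126, 56, 52, 28, 17 bp.

126, 56, 52, 28, 17 bp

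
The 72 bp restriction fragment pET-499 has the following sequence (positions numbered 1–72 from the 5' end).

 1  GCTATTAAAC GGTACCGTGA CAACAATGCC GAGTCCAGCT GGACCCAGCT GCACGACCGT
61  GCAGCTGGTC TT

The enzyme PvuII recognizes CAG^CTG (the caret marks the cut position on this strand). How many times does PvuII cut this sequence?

CAGCTG occurs starting at positions 36, 46, 62.
PvuII cuts at 3 sites.

3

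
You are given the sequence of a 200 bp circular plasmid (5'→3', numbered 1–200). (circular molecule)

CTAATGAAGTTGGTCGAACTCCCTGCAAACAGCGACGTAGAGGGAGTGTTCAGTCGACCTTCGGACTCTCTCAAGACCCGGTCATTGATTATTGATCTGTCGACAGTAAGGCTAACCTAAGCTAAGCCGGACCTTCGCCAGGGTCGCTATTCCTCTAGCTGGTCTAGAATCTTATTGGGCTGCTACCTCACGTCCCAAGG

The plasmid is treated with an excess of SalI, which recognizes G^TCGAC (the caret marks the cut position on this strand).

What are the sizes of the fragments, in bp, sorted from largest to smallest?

154, 46 bp

SalI sites (GTCGAC) start at positions 53, 99.
SalI cuts after the first base of each site, so after positions 53, 99.
Circular molecule, 2 cuts → 2 fragments:
  54–99 → 46 bp
  100–200 then 1–53 → 101 + 53 = 154 bp
Sorted largest to smallest: 154, 46 bp.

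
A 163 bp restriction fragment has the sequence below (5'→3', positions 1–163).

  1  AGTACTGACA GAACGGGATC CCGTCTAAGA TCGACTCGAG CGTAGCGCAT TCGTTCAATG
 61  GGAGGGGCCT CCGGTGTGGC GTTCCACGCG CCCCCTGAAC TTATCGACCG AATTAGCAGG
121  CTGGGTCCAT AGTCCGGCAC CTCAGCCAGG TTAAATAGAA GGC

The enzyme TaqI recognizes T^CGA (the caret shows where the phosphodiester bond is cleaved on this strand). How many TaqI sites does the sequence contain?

3

TCGA occurs starting at positions 31, 36, 104.
TaqI cuts at 3 sites.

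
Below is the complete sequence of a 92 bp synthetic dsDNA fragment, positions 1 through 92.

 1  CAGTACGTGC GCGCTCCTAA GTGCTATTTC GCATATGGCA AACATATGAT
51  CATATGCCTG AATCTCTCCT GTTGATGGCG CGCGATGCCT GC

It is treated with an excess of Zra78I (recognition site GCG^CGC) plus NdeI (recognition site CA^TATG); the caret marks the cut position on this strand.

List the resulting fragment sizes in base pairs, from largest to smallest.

Zra78I sites (GCGCGC) start at positions 9, 78.
Zra78I cuts after base 3 of each site, so after positions 11, 80.
NdeI sites (CATATG) start at positions 32, 43, 51.
NdeI cuts after base 2 of each site, so after positions 33, 44, 52.
Combined cut positions: 11, 33, 44, 52, 80.
Linear molecule, 5 cuts → 6 fragments:
  1–11 → 11 bp
  12–33 → 22 bp
  34–44 → 11 bp
  45–52 → 8 bp
  53–80 → 28 bp
  81–92 → 12 bp
Sorted largest to smallest: 28, 22, 12, 11, 11, 8 bp.

28, 22, 12, 11, 11, 8 bp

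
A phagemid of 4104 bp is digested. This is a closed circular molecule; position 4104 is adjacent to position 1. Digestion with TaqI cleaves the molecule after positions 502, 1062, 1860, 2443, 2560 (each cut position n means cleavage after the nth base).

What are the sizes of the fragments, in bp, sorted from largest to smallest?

2046, 798, 583, 560, 117 bp

Circular molecule, 5 cuts → 5 fragments:
  1062 − 502 = 560 bp
  1860 − 1062 = 798 bp
  2443 − 1860 = 583 bp
  2560 − 2443 = 117 bp
  wrap: 4104 − 2560 + 502 = 2046 bp
Sorted largest to smallest: 2046, 798, 583, 560, 117 bp.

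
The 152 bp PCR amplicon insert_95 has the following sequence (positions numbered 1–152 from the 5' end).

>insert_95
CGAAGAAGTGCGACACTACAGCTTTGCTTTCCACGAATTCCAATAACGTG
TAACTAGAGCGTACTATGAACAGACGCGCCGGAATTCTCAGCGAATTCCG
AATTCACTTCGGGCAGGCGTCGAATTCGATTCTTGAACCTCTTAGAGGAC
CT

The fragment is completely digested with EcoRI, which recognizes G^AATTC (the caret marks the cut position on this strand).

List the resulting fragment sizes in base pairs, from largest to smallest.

47, 35, 30, 22, 11, 7 bp

EcoRI sites (GAATTC) start at positions 35, 82, 93, 100, 122.
EcoRI cuts after the first base of each site, so after positions 35, 82, 93, 100, 122.
Linear molecule, 5 cuts → 6 fragments:
  1–35 → 35 bp
  36–82 → 47 bp
  83–93 → 11 bp
  94–100 → 7 bp
  101–122 → 22 bp
  123–152 → 30 bp
Sorted largest to smallest: 47, 35, 30, 22, 11, 7 bp.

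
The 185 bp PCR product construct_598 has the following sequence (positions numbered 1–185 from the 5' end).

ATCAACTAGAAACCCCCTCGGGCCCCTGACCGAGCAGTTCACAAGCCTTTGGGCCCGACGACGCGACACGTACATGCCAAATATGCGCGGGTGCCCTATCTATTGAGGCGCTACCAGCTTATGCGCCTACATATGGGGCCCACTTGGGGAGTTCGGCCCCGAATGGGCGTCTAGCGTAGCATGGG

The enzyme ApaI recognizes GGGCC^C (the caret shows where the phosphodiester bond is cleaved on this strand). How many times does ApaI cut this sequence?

GGGCCC occurs starting at positions 20, 51, 136.
ApaI cuts at 3 sites.

3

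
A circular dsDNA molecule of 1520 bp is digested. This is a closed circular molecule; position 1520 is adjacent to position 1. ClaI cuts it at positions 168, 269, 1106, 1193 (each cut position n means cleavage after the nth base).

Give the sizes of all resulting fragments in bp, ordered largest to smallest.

Circular molecule, 4 cuts → 4 fragments:
  269 − 168 = 101 bp
  1106 − 269 = 837 bp
  1193 − 1106 = 87 bp
  wrap: 1520 − 1193 + 168 = 495 bp
Sorted largest to smallest: 837, 495, 101, 87 bp.

837, 495, 101, 87 bp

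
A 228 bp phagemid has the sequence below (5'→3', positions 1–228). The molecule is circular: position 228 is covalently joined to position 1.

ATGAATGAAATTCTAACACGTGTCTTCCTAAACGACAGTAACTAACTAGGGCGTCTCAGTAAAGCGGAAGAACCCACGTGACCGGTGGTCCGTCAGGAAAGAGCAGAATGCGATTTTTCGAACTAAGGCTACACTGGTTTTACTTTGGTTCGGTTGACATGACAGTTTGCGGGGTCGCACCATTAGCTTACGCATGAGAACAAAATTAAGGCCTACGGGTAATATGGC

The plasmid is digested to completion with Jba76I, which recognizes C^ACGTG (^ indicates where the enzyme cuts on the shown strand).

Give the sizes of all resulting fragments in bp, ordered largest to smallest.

Jba76I sites (CACGTG) start at positions 17, 75.
Jba76I cuts after the first base of each site, so after positions 17, 75.
Circular molecule, 2 cuts → 2 fragments:
  18–75 → 58 bp
  76–228 then 1–17 → 153 + 17 = 170 bp
Sorted largest to smallest: 170, 58 bp.

170, 58 bp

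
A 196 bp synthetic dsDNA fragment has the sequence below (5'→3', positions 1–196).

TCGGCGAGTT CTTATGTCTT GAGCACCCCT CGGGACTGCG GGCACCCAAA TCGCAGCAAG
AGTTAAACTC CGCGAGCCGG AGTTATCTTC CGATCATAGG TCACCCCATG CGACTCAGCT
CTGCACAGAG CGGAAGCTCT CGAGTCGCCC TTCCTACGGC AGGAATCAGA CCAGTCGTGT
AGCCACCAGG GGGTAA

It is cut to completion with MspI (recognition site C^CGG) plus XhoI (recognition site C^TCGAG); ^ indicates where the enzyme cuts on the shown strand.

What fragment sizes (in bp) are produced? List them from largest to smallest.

The MspI site (CCGG) starts at position 77.
MspI cuts after the first base of each site, so after position 77.
The XhoI site (CTCGAG) starts at position 139.
XhoI cuts after the first base of each site, so after position 139.
Combined cut positions: 77, 139.
Linear molecule, 2 cuts → 3 fragments:
  1–77 → 77 bp
  78–139 → 62 bp
  140–196 → 57 bp
Sorted largest to smallest: 77, 62, 57 bp.

77, 62, 57 bp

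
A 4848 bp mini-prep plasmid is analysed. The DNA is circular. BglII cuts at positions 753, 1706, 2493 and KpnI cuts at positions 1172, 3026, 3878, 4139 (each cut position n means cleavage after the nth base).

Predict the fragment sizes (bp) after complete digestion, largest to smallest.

Combined cut positions (sorted): 753, 1172, 1706, 2493, 3026, 3878, 4139.
Circular molecule, 7 cuts → 7 fragments:
  1172 − 753 = 419 bp
  1706 − 1172 = 534 bp
  2493 − 1706 = 787 bp
  3026 − 2493 = 533 bp
  3878 − 3026 = 852 bp
  4139 − 3878 = 261 bp
  wrap: 4848 − 4139 + 753 = 1462 bp
Sorted largest to smallest: 1462, 852, 787, 534, 533, 419, 261 bp.

1462, 852, 787, 534, 533, 419, 261 bp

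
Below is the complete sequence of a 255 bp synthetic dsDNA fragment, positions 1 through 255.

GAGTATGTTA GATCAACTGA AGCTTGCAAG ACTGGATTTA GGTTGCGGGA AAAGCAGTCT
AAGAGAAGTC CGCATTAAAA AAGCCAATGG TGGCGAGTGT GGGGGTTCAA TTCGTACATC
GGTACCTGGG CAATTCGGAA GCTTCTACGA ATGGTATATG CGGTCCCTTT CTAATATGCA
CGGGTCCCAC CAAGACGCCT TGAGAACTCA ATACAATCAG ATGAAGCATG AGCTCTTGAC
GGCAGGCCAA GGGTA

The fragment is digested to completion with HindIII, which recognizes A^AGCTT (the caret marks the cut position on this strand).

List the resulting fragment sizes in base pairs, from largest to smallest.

HindIII sites (AAGCTT) start at positions 20, 139.
HindIII cuts after the first base of each site, so after positions 20, 139.
Linear molecule, 2 cuts → 3 fragments:
  1–20 → 20 bp
  21–139 → 119 bp
  140–255 → 116 bp
Sorted largest to smallest: 119, 116, 20 bp.

119, 116, 20 bp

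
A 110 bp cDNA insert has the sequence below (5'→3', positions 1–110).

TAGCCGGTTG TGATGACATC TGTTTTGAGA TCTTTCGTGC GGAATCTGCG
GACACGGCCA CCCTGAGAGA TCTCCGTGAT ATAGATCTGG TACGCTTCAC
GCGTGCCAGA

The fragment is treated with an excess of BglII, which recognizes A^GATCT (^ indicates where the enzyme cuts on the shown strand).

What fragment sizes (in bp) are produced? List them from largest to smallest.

40, 28, 27, 15 bp

BglII sites (AGATCT) start at positions 28, 68, 83.
BglII cuts after the first base of each site, so after positions 28, 68, 83.
Linear molecule, 3 cuts → 4 fragments:
  1–28 → 28 bp
  29–68 → 40 bp
  69–83 → 15 bp
  84–110 → 27 bp
Sorted largest to smallest: 40, 28, 27, 15 bp.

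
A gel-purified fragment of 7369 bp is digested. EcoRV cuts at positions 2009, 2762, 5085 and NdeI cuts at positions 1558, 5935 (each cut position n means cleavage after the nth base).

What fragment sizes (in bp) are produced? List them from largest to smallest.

2323, 1558, 1434, 850, 753, 451 bp

Combined cut positions (sorted): 1558, 2009, 2762, 5085, 5935.
Linear molecule, 5 cuts → 6 fragments:
  1558 − 0 = 1558 bp
  2009 − 1558 = 451 bp
  2762 − 2009 = 753 bp
  5085 − 2762 = 2323 bp
  5935 − 5085 = 850 bp
  7369 − 5935 = 1434 bp
Sorted largest to smallest: 2323, 1558, 1434, 850, 753, 451 bp.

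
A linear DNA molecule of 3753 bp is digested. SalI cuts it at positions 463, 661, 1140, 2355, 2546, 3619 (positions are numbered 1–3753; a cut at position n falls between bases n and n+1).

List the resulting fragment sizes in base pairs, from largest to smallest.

Linear molecule, 6 cuts → 7 fragments:
  463 − 0 = 463 bp
  661 − 463 = 198 bp
  1140 − 661 = 479 bp
  2355 − 1140 = 1215 bp
  2546 − 2355 = 191 bp
  3619 − 2546 = 1073 bp
  3753 − 3619 = 134 bp
Sorted largest to smallest: 1215, 1073, 479, 463, 198, 191, 134 bp.

1215, 1073, 479, 463, 198, 191, 134 bp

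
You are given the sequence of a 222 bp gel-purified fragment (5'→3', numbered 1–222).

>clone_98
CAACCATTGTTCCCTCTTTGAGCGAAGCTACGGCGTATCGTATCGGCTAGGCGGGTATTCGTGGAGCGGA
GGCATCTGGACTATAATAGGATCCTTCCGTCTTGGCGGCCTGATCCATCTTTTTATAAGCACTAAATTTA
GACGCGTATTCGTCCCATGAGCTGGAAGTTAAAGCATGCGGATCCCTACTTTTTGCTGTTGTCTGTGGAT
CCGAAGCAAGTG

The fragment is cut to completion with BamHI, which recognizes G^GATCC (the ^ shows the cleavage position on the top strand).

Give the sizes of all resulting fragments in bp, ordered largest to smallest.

91, 89, 27, 15 bp

BamHI sites (GGATCC) start at positions 89, 180, 207.
BamHI cuts after the first base of each site, so after positions 89, 180, 207.
Linear molecule, 3 cuts → 4 fragments:
  1–89 → 89 bp
  90–180 → 91 bp
  181–207 → 27 bp
  208–222 → 15 bp
Sorted largest to smallest: 91, 89, 27, 15 bp.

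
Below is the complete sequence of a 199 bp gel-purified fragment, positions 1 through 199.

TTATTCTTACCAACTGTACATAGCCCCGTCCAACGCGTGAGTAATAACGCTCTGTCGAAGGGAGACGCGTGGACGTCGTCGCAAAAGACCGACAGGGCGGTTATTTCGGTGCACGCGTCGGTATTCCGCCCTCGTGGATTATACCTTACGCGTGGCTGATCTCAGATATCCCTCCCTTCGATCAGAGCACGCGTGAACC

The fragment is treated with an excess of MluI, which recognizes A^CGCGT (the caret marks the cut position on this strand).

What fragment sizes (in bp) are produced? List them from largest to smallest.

48, 41, 35, 33, 32, 10 bp

MluI sites (ACGCGT) start at positions 33, 65, 113, 148, 189.
MluI cuts after the first base of each site, so after positions 33, 65, 113, 148, 189.
Linear molecule, 5 cuts → 6 fragments:
  1–33 → 33 bp
  34–65 → 32 bp
  66–113 → 48 bp
  114–148 → 35 bp
  149–189 → 41 bp
  190–199 → 10 bp
Sorted largest to smallest: 48, 41, 35, 33, 32, 10 bp.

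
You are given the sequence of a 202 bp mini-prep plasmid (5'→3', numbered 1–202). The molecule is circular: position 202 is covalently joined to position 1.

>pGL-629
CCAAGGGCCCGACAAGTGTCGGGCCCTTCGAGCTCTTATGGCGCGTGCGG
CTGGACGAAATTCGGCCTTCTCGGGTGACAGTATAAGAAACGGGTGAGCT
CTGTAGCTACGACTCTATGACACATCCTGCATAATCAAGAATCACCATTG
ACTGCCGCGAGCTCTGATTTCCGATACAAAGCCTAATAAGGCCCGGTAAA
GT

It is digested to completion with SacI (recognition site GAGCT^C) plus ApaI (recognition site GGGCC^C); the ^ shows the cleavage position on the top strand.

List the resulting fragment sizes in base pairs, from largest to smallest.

SacI sites (GAGCTC) start at positions 30, 96, 159.
SacI cuts after base 5 of each site (before the last base), so after positions 34, 100, 163.
ApaI sites (GGGCCC) start at positions 5, 21.
ApaI cuts after base 5 of each site (before the last base), so after positions 9, 25.
Combined cut positions: 9, 25, 34, 100, 163.
Circular molecule, 5 cuts → 5 fragments:
  10–25 → 16 bp
  26–34 → 9 bp
  35–100 → 66 bp
  101–163 → 63 bp
  164–202 then 1–9 → 39 + 9 = 48 bp
Sorted largest to smallest: 66, 63, 48, 16, 9 bp.

66, 63, 48, 16, 9 bp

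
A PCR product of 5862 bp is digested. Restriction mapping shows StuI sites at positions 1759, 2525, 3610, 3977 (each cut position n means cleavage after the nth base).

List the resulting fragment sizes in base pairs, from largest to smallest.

1885, 1759, 1085, 766, 367 bp

Linear molecule, 4 cuts → 5 fragments:
  1759 − 0 = 1759 bp
  2525 − 1759 = 766 bp
  3610 − 2525 = 1085 bp
  3977 − 3610 = 367 bp
  5862 − 3977 = 1885 bp
Sorted largest to smallest: 1885, 1759, 1085, 766, 367 bp.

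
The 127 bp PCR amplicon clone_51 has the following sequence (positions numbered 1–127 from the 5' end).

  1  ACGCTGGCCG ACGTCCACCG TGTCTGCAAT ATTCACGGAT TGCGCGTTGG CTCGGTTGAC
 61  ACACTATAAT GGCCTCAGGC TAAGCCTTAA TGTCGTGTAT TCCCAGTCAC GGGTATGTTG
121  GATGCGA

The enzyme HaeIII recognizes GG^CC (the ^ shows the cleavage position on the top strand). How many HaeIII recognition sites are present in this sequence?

GGCC occurs starting at positions 6, 71.
HaeIII cuts at 2 sites.

2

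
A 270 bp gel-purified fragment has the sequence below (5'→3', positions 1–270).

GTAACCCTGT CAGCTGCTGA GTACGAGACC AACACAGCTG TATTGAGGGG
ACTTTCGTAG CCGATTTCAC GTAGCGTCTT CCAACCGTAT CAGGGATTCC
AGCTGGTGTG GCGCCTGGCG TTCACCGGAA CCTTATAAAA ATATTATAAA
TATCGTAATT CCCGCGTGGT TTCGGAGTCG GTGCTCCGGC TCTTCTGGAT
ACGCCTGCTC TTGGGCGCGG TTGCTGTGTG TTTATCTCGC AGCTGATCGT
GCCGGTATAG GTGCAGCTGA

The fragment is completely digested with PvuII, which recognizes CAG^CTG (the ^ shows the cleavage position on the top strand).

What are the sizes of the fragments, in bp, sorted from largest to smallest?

PvuII sites (CAGCTG) start at positions 11, 35, 100, 240, 264.
PvuII cuts after base 3 of each site, so after positions 13, 37, 102, 242, 266.
Linear molecule, 5 cuts → 6 fragments:
  1–13 → 13 bp
  14–37 → 24 bp
  38–102 → 65 bp
  103–242 → 140 bp
  243–266 → 24 bp
  267–270 → 4 bp
Sorted largest to smallest: 140, 65, 24, 24, 13, 4 bp.

140, 65, 24, 24, 13, 4 bp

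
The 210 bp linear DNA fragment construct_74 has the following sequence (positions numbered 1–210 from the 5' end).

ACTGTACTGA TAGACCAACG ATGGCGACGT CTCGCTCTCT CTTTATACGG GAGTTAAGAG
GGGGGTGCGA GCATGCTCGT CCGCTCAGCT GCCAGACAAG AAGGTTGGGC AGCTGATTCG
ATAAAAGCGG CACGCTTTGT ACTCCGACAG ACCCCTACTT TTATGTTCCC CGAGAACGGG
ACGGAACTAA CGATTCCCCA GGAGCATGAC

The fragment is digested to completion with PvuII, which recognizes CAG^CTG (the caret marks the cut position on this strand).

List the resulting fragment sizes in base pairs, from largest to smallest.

PvuII sites (CAGCTG) start at positions 86, 110.
PvuII cuts after base 3 of each site, so after positions 88, 112.
Linear molecule, 2 cuts → 3 fragments:
  1–88 → 88 bp
  89–112 → 24 bp
  113–210 → 98 bp
Sorted largest to smallest: 98, 88, 24 bp.

98, 88, 24 bp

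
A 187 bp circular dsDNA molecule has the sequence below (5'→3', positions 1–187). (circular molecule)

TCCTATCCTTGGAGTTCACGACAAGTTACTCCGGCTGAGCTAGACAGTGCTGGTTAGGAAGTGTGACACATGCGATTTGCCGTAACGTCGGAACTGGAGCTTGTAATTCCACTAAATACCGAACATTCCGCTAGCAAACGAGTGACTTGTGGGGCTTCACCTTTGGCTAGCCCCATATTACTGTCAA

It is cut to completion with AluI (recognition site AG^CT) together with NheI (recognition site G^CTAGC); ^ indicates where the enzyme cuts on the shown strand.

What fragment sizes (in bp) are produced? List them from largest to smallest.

AluI sites (AGCT) start at positions 38, 98.
AluI cuts after base 2 of each site, so after positions 39, 99.
NheI sites (GCTAGC) start at positions 130, 166.
NheI cuts after the first base of each site, so after positions 130, 166.
Combined cut positions: 39, 99, 130, 166.
Circular molecule, 4 cuts → 4 fragments:
  40–99 → 60 bp
  100–130 → 31 bp
  131–166 → 36 bp
  167–187 then 1–39 → 21 + 39 = 60 bp
Sorted largest to smallest: 60, 60, 36, 31 bp.

60, 60, 36, 31 bp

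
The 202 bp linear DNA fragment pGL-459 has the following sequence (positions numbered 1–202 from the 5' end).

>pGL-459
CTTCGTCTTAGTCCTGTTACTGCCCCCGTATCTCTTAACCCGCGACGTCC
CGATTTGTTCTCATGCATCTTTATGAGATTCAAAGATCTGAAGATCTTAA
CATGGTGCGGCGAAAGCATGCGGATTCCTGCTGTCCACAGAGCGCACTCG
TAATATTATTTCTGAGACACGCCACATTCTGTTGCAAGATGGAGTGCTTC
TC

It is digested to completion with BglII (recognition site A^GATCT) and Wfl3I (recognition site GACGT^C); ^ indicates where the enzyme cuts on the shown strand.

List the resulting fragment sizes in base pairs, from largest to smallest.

BglII sites (AGATCT) start at positions 84, 92.
BglII cuts after the first base of each site, so after positions 84, 92.
The Wfl3I site (GACGTC) starts at position 44.
Wfl3I cuts after base 5 of each site (before the last base), so after position 48.
Combined cut positions: 48, 84, 92.
Linear molecule, 3 cuts → 4 fragments:
  1–48 → 48 bp
  49–84 → 36 bp
  85–92 → 8 bp
  93–202 → 110 bp
Sorted largest to smallest: 110, 48, 36, 8 bp.

110, 48, 36, 8 bp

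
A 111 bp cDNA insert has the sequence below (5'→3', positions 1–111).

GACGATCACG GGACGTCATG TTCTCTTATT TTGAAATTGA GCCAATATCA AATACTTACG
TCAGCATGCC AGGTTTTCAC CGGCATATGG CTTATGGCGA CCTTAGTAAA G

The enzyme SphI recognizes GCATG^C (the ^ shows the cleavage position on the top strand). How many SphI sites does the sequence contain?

GCATGC occurs starting at position 64.
SphI cuts at 1 site.

1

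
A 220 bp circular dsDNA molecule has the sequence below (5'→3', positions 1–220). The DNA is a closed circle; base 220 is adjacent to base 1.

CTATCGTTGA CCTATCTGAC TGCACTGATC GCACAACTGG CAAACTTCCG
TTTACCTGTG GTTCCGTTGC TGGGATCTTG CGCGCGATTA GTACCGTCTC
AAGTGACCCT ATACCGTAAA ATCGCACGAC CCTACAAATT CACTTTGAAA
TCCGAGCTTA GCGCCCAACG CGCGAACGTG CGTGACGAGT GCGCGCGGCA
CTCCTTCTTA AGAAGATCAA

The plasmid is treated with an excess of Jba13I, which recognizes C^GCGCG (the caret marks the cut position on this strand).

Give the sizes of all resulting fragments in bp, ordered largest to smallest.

109, 88, 23 bp

Jba13I sites (CGCGCG) start at positions 81, 169, 192.
Jba13I cuts after the first base of each site, so after positions 81, 169, 192.
Circular molecule, 3 cuts → 3 fragments:
  82–169 → 88 bp
  170–192 → 23 bp
  193–220 then 1–81 → 28 + 81 = 109 bp
Sorted largest to smallest: 109, 88, 23 bp.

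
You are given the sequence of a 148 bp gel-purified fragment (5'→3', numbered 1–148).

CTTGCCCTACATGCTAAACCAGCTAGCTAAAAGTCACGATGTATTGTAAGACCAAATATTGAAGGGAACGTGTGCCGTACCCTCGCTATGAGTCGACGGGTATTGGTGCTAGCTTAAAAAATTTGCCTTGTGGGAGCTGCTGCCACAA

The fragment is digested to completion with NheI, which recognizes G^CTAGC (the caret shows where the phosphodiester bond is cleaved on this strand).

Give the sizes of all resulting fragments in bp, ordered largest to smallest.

86, 40, 22 bp

NheI sites (GCTAGC) start at positions 22, 108.
NheI cuts after the first base of each site, so after positions 22, 108.
Linear molecule, 2 cuts → 3 fragments:
  1–22 → 22 bp
  23–108 → 86 bp
  109–148 → 40 bp
Sorted largest to smallest: 86, 40, 22 bp.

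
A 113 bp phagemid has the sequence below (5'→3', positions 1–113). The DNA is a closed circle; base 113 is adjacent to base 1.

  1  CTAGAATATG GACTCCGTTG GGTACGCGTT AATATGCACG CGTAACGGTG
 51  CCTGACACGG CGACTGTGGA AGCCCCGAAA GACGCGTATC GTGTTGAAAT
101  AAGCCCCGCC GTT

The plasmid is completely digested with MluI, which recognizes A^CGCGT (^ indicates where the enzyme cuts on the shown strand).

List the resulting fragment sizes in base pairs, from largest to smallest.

MluI sites (ACGCGT) start at positions 24, 38, 82.
MluI cuts after the first base of each site, so after positions 24, 38, 82.
Circular molecule, 3 cuts → 3 fragments:
  25–38 → 14 bp
  39–82 → 44 bp
  83–113 then 1–24 → 31 + 24 = 55 bp
Sorted largest to smallest: 55, 44, 14 bp.

55, 44, 14 bp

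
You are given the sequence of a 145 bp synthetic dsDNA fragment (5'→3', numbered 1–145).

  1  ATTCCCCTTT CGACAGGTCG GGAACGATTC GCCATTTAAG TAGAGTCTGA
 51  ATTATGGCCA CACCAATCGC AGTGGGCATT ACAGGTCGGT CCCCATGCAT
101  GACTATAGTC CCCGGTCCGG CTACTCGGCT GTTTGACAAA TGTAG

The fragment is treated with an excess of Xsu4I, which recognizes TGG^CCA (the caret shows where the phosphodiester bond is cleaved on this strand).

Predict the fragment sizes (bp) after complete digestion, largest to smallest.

The Xsu4I site (TGGCCA) starts at position 55.
Xsu4I cuts after base 3 of each site, so after position 57.
Linear molecule, 1 cut → 2 fragments:
  1–57 → 57 bp
  58–145 → 88 bp
Sorted largest to smallest: 88, 57 bp.

88, 57 bp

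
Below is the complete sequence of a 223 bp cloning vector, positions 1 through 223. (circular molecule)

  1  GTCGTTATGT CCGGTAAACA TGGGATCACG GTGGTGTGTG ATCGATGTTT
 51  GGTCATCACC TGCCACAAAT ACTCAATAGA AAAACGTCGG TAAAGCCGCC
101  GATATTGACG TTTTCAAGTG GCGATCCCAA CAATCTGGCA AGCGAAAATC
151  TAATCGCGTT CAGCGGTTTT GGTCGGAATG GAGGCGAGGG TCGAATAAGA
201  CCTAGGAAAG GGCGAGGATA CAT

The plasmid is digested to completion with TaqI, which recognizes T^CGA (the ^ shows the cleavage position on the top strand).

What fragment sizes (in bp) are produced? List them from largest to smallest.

149, 74 bp

TaqI sites (TCGA) start at positions 42, 191.
TaqI cuts after the first base of each site, so after positions 42, 191.
Circular molecule, 2 cuts → 2 fragments:
  43–191 → 149 bp
  192–223 then 1–42 → 32 + 42 = 74 bp
Sorted largest to smallest: 149, 74 bp.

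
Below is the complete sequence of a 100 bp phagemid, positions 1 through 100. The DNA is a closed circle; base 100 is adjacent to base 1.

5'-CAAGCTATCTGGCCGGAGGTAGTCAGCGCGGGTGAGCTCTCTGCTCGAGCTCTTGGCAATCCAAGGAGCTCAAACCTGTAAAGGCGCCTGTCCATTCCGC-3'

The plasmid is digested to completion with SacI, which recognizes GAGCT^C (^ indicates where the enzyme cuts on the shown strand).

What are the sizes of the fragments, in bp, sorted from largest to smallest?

68, 19, 13 bp

SacI sites (GAGCTC) start at positions 34, 47, 66.
SacI cuts after base 5 of each site (before the last base), so after positions 38, 51, 70.
Circular molecule, 3 cuts → 3 fragments:
  39–51 → 13 bp
  52–70 → 19 bp
  71–100 then 1–38 → 30 + 38 = 68 bp
Sorted largest to smallest: 68, 19, 13 bp.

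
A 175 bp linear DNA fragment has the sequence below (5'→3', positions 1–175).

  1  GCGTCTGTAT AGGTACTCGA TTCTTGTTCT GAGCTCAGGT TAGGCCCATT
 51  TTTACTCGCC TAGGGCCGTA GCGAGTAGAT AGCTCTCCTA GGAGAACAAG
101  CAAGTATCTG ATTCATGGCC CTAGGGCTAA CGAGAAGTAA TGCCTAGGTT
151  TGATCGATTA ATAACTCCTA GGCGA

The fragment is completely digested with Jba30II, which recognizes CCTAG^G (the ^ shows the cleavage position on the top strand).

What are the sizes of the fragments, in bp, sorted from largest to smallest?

Jba30II sites (CCTAGG) start at positions 59, 87, 120, 143, 167.
Jba30II cuts after base 5 of each site (before the last base), so after positions 63, 91, 124, 147, 171.
Linear molecule, 5 cuts → 6 fragments:
  1–63 → 63 bp
  64–91 → 28 bp
  92–124 → 33 bp
  125–147 → 23 bp
  148–171 → 24 bp
  172–175 → 4 bp
Sorted largest to smallest: 63, 33, 28, 24, 23, 4 bp.

63, 33, 28, 24, 23, 4 bp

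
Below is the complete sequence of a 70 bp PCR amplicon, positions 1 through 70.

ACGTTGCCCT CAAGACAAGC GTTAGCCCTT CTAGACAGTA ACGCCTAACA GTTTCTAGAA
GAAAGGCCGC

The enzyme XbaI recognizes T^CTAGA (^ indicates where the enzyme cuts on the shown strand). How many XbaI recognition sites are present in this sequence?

TCTAGA occurs starting at positions 30, 54.
XbaI cuts at 2 sites.

2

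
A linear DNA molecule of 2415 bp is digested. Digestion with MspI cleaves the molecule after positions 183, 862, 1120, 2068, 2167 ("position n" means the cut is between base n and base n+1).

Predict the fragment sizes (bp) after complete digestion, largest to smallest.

948, 679, 258, 248, 183, 99 bp

Linear molecule, 5 cuts → 6 fragments:
  183 − 0 = 183 bp
  862 − 183 = 679 bp
  1120 − 862 = 258 bp
  2068 − 1120 = 948 bp
  2167 − 2068 = 99 bp
  2415 − 2167 = 248 bp
Sorted largest to smallest: 948, 679, 258, 248, 183, 99 bp.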